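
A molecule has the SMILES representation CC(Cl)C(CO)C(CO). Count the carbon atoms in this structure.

6

Atom tally by fragment:
  CH3 → C:1 H:3
  CH(Cl) → C:1 H:1 Cl:1
  CH(CH2OH) → C:2 H:4 O:1
  CH2CH2OH → C:2 H:5 O:1
Element totals:
  C: 6
  H: 13
  Cl: 1
  O: 2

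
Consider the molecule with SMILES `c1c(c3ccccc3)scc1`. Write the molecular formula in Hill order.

Atom tally by fragment:
  thiophene ring core → C:4 H:4 S:1
  (− 1 ring H displaced by substituents)
  + C6H5 → C:6 H:5
Element totals:
  C: 10
  H: 8
  S: 1

C10H8S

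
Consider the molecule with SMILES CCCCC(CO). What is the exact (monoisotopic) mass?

102.1045

Atom tally by fragment:
  CH3 → C:1 H:3
  CH2 → C:1 H:2
  CH2 → C:1 H:2
  CH2 → C:1 H:2
  CH2CH2OH → C:2 H:5 O:1
Element totals:
  C: 6
  H: 14
  O: 1
Molecular formula: C6H14O.
  M = 6(12.0) + 14(1.007825) + 15.994915
    = 72.000000 + 14.109550 + 15.994915 = 102.104465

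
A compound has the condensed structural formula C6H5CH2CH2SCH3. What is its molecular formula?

Atom tally by fragment:
  C6H5CH2 → C:7 H:7
  CH2SCH3 → C:2 H:5 S:1
Element totals:
  C: 9
  H: 12
  S: 1

C9H12S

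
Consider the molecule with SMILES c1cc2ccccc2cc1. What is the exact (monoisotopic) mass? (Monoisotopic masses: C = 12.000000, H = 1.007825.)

Atom tally by fragment:
  naphthalene ring system core → C:10 H:8
Element totals:
  C: 10
  H: 8
Molecular formula: C10H8.
  M = 10(12.0) + 8(1.007825)
    = 120.000000 + 8.062600 = 128.062600

128.0626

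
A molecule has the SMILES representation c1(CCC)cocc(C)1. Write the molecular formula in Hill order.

Atom tally by fragment:
  furan ring core → C:4 H:4 O:1
  (− 2 ring H displaced by substituents)
  + CH2CH2CH3 → C:3 H:7
  + CH3 → C:1 H:3
Element totals:
  C: 8
  H: 12
  O: 1

C8H12O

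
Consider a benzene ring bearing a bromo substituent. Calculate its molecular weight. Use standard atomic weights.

157.01 g/mol

Atom tally by fragment:
  benzene ring core → C:6 H:6
  (− 1 ring H displaced by substituents)
  + Br → Br:1
Element totals:
  C: 6
  H: 5
  Br: 1
Molecular formula: C6H5Br.
  M = 6(12.011) + 5(1.008) + 79.904
    = 72.066 + 5.040 + 79.904 = 157.010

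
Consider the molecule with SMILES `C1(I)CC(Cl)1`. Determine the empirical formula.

C3H4ClI

Atom tally by fragment:
  cyclopropane ring core → C:3 H:6
  (− 2 ring H displaced by substituents)
  + I → I:1
  + Cl → Cl:1
Element totals:
  C: 3
  H: 4
  Cl: 1
  I: 1
Molecular formula: C3H4ClI.
gcd of subscripts (3, 1, 4, 1) = 1, so the empirical formula equals the molecular formula.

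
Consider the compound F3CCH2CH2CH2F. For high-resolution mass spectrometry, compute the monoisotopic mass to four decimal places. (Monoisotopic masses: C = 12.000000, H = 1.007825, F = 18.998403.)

130.0406

Atom tally by fragment:
  F3CCH2 → C:2 H:2 F:3
  CH2 → C:1 H:2
  CH2F → C:1 H:2 F:1
Element totals:
  C: 4
  H: 6
  F: 4
Molecular formula: C4H6F4.
  M = 4(12.0) + 6(1.007825) + 4(18.998403)
    = 48.000000 + 6.046950 + 75.993612 = 130.040562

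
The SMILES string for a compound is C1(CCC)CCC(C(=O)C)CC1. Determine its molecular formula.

Atom tally by fragment:
  cyclohexane ring core → C:6 H:12
  (− 2 ring H displaced by substituents)
  + CH2CH2CH3 → C:3 H:7
  + COCH3 → C:2 H:3 O:1
Element totals:
  C: 11
  H: 20
  O: 1

C11H20O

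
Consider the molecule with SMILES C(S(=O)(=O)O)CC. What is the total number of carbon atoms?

3

Atom tally by fragment:
  HO3SCH2 → C:1 H:3 S:1 O:3
  CH2 → C:1 H:2
  CH3 → C:1 H:3
Element totals:
  C: 3
  H: 8
  O: 3
  S: 1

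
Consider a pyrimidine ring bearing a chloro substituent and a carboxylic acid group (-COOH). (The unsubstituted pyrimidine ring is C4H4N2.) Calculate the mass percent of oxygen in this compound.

20.18%

Atom tally by fragment:
  pyrimidine ring core → C:4 H:4 N:2
  (− 2 ring H displaced by substituents)
  + Cl → Cl:1
  + COOH → C:1 H:1 O:2
Element totals:
  C: 5
  H: 3
  Cl: 1
  N: 2
  O: 2
Molecular formula: C5H3ClN2O2.
Molar mass = 158.541 g/mol.
Mass from O: 2 × 15.999 = 31.998 g/mol.
%O = 31.998 / 158.541 × 100 = 20.18%.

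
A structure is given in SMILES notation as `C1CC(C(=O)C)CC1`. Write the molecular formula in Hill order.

C7H12O

Atom tally by fragment:
  cyclopentane ring core → C:5 H:10
  (− 1 ring H displaced by substituents)
  + COCH3 → C:2 H:3 O:1
Element totals:
  C: 7
  H: 12
  O: 1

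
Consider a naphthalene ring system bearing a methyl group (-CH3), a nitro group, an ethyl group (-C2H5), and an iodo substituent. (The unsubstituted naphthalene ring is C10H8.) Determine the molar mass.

341.15 g/mol

Atom tally by fragment:
  naphthalene ring system core → C:10 H:8
  (− 4 ring H displaced by substituents)
  + CH3 → C:1 H:3
  + NO2 → N:1 O:2
  + C2H5 → C:2 H:5
  + I → I:1
Element totals:
  C: 13
  H: 12
  I: 1
  N: 1
  O: 2
Molecular formula: C13H12INO2.
  M = 13(12.011) + 12(1.008) + 126.904 + 14.007 + 2(15.999)
    = 156.143 + 12.096 + 126.904 + 14.007 + 31.998 = 341.148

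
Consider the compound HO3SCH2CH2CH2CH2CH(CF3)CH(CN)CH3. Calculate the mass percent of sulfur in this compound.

Atom tally by fragment:
  HO3SCH2 → C:1 H:3 S:1 O:3
  CH2 → C:1 H:2
  CH2 → C:1 H:2
  CH2 → C:1 H:2
  CH(CF3) → C:2 H:1 F:3
  CH(CN) → C:2 H:1 N:1
  CH3 → C:1 H:3
Element totals:
  C: 9
  H: 14
  F: 3
  N: 1
  O: 3
  S: 1
Molecular formula: C9H14F3NO3S.
Molar mass = 273.269 g/mol.
Mass from S: 1 × 32.06 = 32.060 g/mol.
%S = 32.060 / 273.269 × 100 = 11.73%.

11.73%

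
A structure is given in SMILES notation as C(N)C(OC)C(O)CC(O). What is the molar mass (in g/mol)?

149.19 g/mol

Atom tally by fragment:
  H2NCH2 → C:1 H:4 N:1
  CH(OCH3) → C:2 H:4 O:1
  CH(OH) → C:1 H:2 O:1
  CH2 → C:1 H:2
  CH2OH → C:1 H:3 O:1
Element totals:
  C: 6
  H: 15
  N: 1
  O: 3
Molecular formula: C6H15NO3.
  M = 6(12.011) + 15(1.008) + 14.007 + 3(15.999)
    = 72.066 + 15.120 + 14.007 + 47.997 = 149.190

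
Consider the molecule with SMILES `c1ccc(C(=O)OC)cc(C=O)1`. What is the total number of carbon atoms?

Atom tally by fragment:
  benzene ring core → C:6 H:6
  (− 2 ring H displaced by substituents)
  + COOCH3 → C:2 H:3 O:2
  + CHO → C:1 H:1 O:1
Element totals:
  C: 9
  H: 8
  O: 3

9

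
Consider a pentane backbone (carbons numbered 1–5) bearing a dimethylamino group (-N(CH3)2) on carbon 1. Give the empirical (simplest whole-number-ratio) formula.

C7H17N

Atom tally by fragment:
  (CH3)2NCH2 → C:3 H:8 N:1
  CH2 → C:1 H:2
  CH2 → C:1 H:2
  CH2 → C:1 H:2
  CH3 → C:1 H:3
Element totals:
  C: 7
  H: 17
  N: 1
Molecular formula: C7H17N.
gcd of subscripts (7, 17, 1) = 1, so the empirical formula equals the molecular formula.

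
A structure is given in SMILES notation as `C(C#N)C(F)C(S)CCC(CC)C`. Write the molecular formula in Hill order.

C10H18FNS

Atom tally by fragment:
  NCCH2 → C:2 H:2 N:1
  CH(F) → C:1 H:1 F:1
  CH(SH) → C:1 H:2 S:1
  CH2 → C:1 H:2
  CH2 → C:1 H:2
  CH(C2H5) → C:3 H:6
  CH3 → C:1 H:3
Element totals:
  C: 10
  H: 18
  F: 1
  N: 1
  S: 1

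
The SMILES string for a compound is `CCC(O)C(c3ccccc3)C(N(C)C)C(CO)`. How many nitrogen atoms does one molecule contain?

Atom tally by fragment:
  CH3 → C:1 H:3
  CH2 → C:1 H:2
  CH(OH) → C:1 H:2 O:1
  CH(C6H5) → C:7 H:6
  CH(N(CH3)2) → C:3 H:7 N:1
  CH2CH2OH → C:2 H:5 O:1
Element totals:
  C: 15
  H: 25
  N: 1
  O: 2

1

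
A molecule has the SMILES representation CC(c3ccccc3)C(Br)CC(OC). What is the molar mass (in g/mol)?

Atom tally by fragment:
  CH3 → C:1 H:3
  CH(C6H5) → C:7 H:6
  CH(Br) → C:1 H:1 Br:1
  CH2 → C:1 H:2
  CH2OCH3 → C:2 H:5 O:1
Element totals:
  C: 12
  H: 17
  Br: 1
  O: 1
Molecular formula: C12H17BrO.
  M = 12(12.011) + 17(1.008) + 79.904 + 15.999
    = 144.132 + 17.136 + 79.904 + 15.999 = 257.171

257.17 g/mol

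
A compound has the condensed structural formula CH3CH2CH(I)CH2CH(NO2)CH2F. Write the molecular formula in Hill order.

C6H11FINO2

Atom tally by fragment:
  CH3 → C:1 H:3
  CH2 → C:1 H:2
  CH(I) → C:1 H:1 I:1
  CH2 → C:1 H:2
  CH(NO2) → C:1 H:1 N:1 O:2
  CH2F → C:1 H:2 F:1
Element totals:
  C: 6
  H: 11
  F: 1
  I: 1
  N: 1
  O: 2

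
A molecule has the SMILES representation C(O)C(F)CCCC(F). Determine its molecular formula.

C6H12F2O

Atom tally by fragment:
  HOCH2 → C:1 H:3 O:1
  CH(F) → C:1 H:1 F:1
  CH2 → C:1 H:2
  CH2 → C:1 H:2
  CH2 → C:1 H:2
  CH2F → C:1 H:2 F:1
Element totals:
  C: 6
  H: 12
  F: 2
  O: 1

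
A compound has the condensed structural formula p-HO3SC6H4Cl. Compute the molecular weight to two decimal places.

Atom tally by fragment:
  benzene ring core → C:6 H:6
  (− 2 ring H displaced by substituents)
  + SO3H → S:1 O:3 H:1
  + Cl → Cl:1
Element totals:
  C: 6
  H: 5
  Cl: 1
  O: 3
  S: 1
Molecular formula: C6H5ClO3S.
  M = 6(12.011) + 5(1.008) + 35.45 + 3(15.999) + 32.06
    = 72.066 + 5.040 + 35.450 + 47.997 + 32.060 = 192.613

192.61 g/mol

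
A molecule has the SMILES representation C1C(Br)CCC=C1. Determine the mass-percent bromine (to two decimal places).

49.62%

Atom tally by fragment:
  cyclohexene ring core → C:6 H:10
  (− 1 ring H displaced by substituents)
  + Br → Br:1
Element totals:
  C: 6
  H: 9
  Br: 1
Molecular formula: C6H9Br.
Molar mass = 161.042 g/mol.
Mass from Br: 1 × 79.904 = 79.904 g/mol.
%Br = 79.904 / 161.042 × 100 = 49.62%.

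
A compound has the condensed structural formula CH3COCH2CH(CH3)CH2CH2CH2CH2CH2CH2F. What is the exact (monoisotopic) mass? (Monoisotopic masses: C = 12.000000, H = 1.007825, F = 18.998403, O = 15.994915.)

188.1576

Atom tally by fragment:
  CH3COCH2 → C:3 H:5 O:1
  CH(CH3) → C:2 H:4
  CH2 → C:1 H:2
  CH2 → C:1 H:2
  CH2 → C:1 H:2
  CH2 → C:1 H:2
  CH2 → C:1 H:2
  CH2F → C:1 H:2 F:1
Element totals:
  C: 11
  H: 21
  F: 1
  O: 1
Molecular formula: C11H21FO.
  M = 11(12.0) + 21(1.007825) + 18.998403 + 15.994915
    = 132.000000 + 21.164325 + 18.998403 + 15.994915 = 188.157643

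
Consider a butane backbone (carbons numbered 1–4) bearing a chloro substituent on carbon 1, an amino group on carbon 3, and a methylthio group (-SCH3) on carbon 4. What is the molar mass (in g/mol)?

Atom tally by fragment:
  ClCH2 → C:1 H:2 Cl:1
  CH2 → C:1 H:2
  CH(NH2) → C:1 H:3 N:1
  CH2SCH3 → C:2 H:5 S:1
Element totals:
  C: 5
  H: 12
  Cl: 1
  N: 1
  S: 1
Molecular formula: C5H12ClNS.
  M = 5(12.011) + 12(1.008) + 35.45 + 14.007 + 32.06
    = 60.055 + 12.096 + 35.450 + 14.007 + 32.060 = 153.668

153.67 g/mol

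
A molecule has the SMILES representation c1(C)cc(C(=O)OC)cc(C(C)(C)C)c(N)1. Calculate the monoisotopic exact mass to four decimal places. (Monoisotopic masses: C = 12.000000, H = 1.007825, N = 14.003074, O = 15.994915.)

221.1416

Atom tally by fragment:
  benzene ring core → C:6 H:6
  (− 4 ring H displaced by substituents)
  + CH3 → C:1 H:3
  + COOCH3 → C:2 H:3 O:2
  + C(CH3)3 → C:4 H:9
  + NH2 → N:1 H:2
Element totals:
  C: 13
  H: 19
  N: 1
  O: 2
Molecular formula: C13H19NO2.
  M = 13(12.0) + 19(1.007825) + 14.003074 + 2(15.994915)
    = 156.000000 + 19.148675 + 14.003074 + 31.989830 = 221.141579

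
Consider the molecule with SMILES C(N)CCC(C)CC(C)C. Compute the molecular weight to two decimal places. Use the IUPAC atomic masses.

Atom tally by fragment:
  H2NCH2 → C:1 H:4 N:1
  CH2 → C:1 H:2
  CH2 → C:1 H:2
  CH(CH3) → C:2 H:4
  CH2 → C:1 H:2
  CH(CH3) → C:2 H:4
  CH3 → C:1 H:3
Element totals:
  C: 9
  H: 21
  N: 1
Molecular formula: C9H21N.
  M = 9(12.011) + 21(1.008) + 14.007
    = 108.099 + 21.168 + 14.007 = 143.274

143.27 g/mol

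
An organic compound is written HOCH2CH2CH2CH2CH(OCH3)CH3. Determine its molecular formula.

C7H16O2

Atom tally by fragment:
  HOCH2CH2 → C:2 H:5 O:1
  CH2 → C:1 H:2
  CH2 → C:1 H:2
  CH(OCH3) → C:2 H:4 O:1
  CH3 → C:1 H:3
Element totals:
  C: 7
  H: 16
  O: 2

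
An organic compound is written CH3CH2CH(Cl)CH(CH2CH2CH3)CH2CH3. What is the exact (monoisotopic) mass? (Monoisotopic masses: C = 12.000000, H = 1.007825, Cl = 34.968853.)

Atom tally by fragment:
  CH3 → C:1 H:3
  CH2 → C:1 H:2
  CH(Cl) → C:1 H:1 Cl:1
  CH(CH2CH2CH3) → C:4 H:8
  CH2 → C:1 H:2
  CH3 → C:1 H:3
Element totals:
  C: 9
  H: 19
  Cl: 1
Molecular formula: C9H19Cl.
  M = 9(12.0) + 19(1.007825) + 34.968853
    = 108.000000 + 19.148675 + 34.968853 = 162.117528

162.1175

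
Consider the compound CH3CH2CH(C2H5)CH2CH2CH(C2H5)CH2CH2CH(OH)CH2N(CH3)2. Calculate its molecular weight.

257.46 g/mol

Atom tally by fragment:
  CH3 → C:1 H:3
  CH2 → C:1 H:2
  CH(C2H5) → C:3 H:6
  CH2 → C:1 H:2
  CH2 → C:1 H:2
  CH(C2H5) → C:3 H:6
  CH2 → C:1 H:2
  CH2 → C:1 H:2
  CH(OH) → C:1 H:2 O:1
  CH2N(CH3)2 → C:3 H:8 N:1
Element totals:
  C: 16
  H: 35
  N: 1
  O: 1
Molecular formula: C16H35NO.
  M = 16(12.011) + 35(1.008) + 14.007 + 15.999
    = 192.176 + 35.280 + 14.007 + 15.999 = 257.462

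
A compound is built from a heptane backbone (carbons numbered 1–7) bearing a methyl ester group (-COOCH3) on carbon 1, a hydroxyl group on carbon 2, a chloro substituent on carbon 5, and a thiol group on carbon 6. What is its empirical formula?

Atom tally by fragment:
  CH3OOCCH2 → C:3 H:5 O:2
  CH(OH) → C:1 H:2 O:1
  CH2 → C:1 H:2
  CH2 → C:1 H:2
  CH(Cl) → C:1 H:1 Cl:1
  CH(SH) → C:1 H:2 S:1
  CH3 → C:1 H:3
Element totals:
  C: 9
  H: 17
  Cl: 1
  O: 3
  S: 1
Molecular formula: C9H17ClO3S.
gcd of subscripts (9, 1, 17, 3, 1) = 1, so the empirical formula equals the molecular formula.

C9H17ClO3S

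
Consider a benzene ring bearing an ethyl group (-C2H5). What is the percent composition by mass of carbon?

90.51%

Atom tally by fragment:
  benzene ring core → C:6 H:6
  (− 1 ring H displaced by substituents)
  + C2H5 → C:2 H:5
Element totals:
  C: 8
  H: 10
Molecular formula: C8H10.
Molar mass = 106.168 g/mol.
Mass from C: 8 × 12.011 = 96.088 g/mol.
%C = 96.088 / 106.168 × 100 = 90.51%.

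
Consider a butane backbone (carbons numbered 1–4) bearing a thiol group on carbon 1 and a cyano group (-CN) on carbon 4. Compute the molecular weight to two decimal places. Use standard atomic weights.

Atom tally by fragment:
  HSCH2 → C:1 H:3 S:1
  CH2 → C:1 H:2
  CH2 → C:1 H:2
  CH2CN → C:2 H:2 N:1
Element totals:
  C: 5
  H: 9
  N: 1
  S: 1
Molecular formula: C5H9NS.
  M = 5(12.011) + 9(1.008) + 14.007 + 32.06
    = 60.055 + 9.072 + 14.007 + 32.060 = 115.194

115.19 g/mol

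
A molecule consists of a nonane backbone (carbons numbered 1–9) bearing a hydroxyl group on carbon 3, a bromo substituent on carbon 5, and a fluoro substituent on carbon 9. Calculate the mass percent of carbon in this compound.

44.83%

Atom tally by fragment:
  CH3 → C:1 H:3
  CH2 → C:1 H:2
  CH(OH) → C:1 H:2 O:1
  CH2 → C:1 H:2
  CH(Br) → C:1 H:1 Br:1
  CH2 → C:1 H:2
  CH2 → C:1 H:2
  CH2 → C:1 H:2
  CH2F → C:1 H:2 F:1
Element totals:
  C: 9
  H: 18
  Br: 1
  F: 1
  O: 1
Molecular formula: C9H18BrFO.
Molar mass = 241.144 g/mol.
Mass from C: 9 × 12.011 = 108.099 g/mol.
%C = 108.099 / 241.144 × 100 = 44.83%.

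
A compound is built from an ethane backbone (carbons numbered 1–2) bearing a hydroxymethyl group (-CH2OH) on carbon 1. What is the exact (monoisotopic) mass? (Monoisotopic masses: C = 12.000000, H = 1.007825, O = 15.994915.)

60.0575

Atom tally by fragment:
  HOCH2CH2 → C:2 H:5 O:1
  CH3 → C:1 H:3
Element totals:
  C: 3
  H: 8
  O: 1
Molecular formula: C3H8O.
  M = 3(12.0) + 8(1.007825) + 15.994915
    = 36.000000 + 8.062600 + 15.994915 = 60.057515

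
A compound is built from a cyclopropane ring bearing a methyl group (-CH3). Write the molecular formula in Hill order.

Atom tally by fragment:
  cyclopropane ring core → C:3 H:6
  (− 1 ring H displaced by substituents)
  + CH3 → C:1 H:3
Element totals:
  C: 4
  H: 8

C4H8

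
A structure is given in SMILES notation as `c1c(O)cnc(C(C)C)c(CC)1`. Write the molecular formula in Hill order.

Atom tally by fragment:
  pyridine ring core → C:5 H:5 N:1
  (− 3 ring H displaced by substituents)
  + OH → O:1 H:1
  + CH(CH3)2 → C:3 H:7
  + C2H5 → C:2 H:5
Element totals:
  C: 10
  H: 15
  N: 1
  O: 1

C10H15NO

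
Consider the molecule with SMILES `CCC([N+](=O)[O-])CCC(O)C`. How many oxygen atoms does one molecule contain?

Atom tally by fragment:
  CH3 → C:1 H:3
  CH2 → C:1 H:2
  CH(NO2) → C:1 H:1 N:1 O:2
  CH2 → C:1 H:2
  CH2 → C:1 H:2
  CH(OH) → C:1 H:2 O:1
  CH3 → C:1 H:3
Element totals:
  C: 7
  H: 15
  N: 1
  O: 3

3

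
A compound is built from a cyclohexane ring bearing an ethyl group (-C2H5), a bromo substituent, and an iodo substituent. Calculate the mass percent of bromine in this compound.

25.21%

Atom tally by fragment:
  cyclohexane ring core → C:6 H:12
  (− 3 ring H displaced by substituents)
  + C2H5 → C:2 H:5
  + Br → Br:1
  + I → I:1
Element totals:
  C: 8
  H: 14
  Br: 1
  I: 1
Molecular formula: C8H14BrI.
Molar mass = 317.008 g/mol.
Mass from Br: 1 × 79.904 = 79.904 g/mol.
%Br = 79.904 / 317.008 × 100 = 25.21%.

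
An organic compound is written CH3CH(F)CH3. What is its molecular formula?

Atom tally by fragment:
  CH3 → C:1 H:3
  CH(F) → C:1 H:1 F:1
  CH3 → C:1 H:3
Element totals:
  C: 3
  H: 7
  F: 1

C3H7F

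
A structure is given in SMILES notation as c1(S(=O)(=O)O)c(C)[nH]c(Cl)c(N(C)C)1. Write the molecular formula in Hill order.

Atom tally by fragment:
  pyrrole ring core → C:4 H:5 N:1
  (− 4 ring H displaced by substituents)
  + SO3H → S:1 O:3 H:1
  + CH3 → C:1 H:3
  + Cl → Cl:1
  + N(CH3)2 → N:1 C:2 H:6
Element totals:
  C: 7
  H: 11
  Cl: 1
  N: 2
  O: 3
  S: 1

C7H11ClN2O3S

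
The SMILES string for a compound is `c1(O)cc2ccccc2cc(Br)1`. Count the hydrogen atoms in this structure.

Atom tally by fragment:
  naphthalene ring system core → C:10 H:8
  (− 2 ring H displaced by substituents)
  + OH → O:1 H:1
  + Br → Br:1
Element totals:
  C: 10
  H: 7
  Br: 1
  O: 1

7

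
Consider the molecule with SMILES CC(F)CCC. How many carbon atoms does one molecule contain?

5

Atom tally by fragment:
  CH3 → C:1 H:3
  CH(F) → C:1 H:1 F:1
  CH2 → C:1 H:2
  CH2 → C:1 H:2
  CH3 → C:1 H:3
Element totals:
  C: 5
  H: 11
  F: 1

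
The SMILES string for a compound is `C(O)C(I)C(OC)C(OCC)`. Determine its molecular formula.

C7H15IO3

Atom tally by fragment:
  HOCH2 → C:1 H:3 O:1
  CH(I) → C:1 H:1 I:1
  CH(OCH3) → C:2 H:4 O:1
  CH2OC2H5 → C:3 H:7 O:1
Element totals:
  C: 7
  H: 15
  I: 1
  O: 3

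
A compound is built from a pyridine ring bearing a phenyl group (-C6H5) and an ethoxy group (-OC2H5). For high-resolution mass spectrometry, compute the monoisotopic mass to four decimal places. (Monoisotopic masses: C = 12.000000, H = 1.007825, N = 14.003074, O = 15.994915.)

199.0997

Atom tally by fragment:
  pyridine ring core → C:5 H:5 N:1
  (− 2 ring H displaced by substituents)
  + C6H5 → C:6 H:5
  + OC2H5 → C:2 H:5 O:1
Element totals:
  C: 13
  H: 13
  N: 1
  O: 1
Molecular formula: C13H13NO.
  M = 13(12.0) + 13(1.007825) + 14.003074 + 15.994915
    = 156.000000 + 13.101725 + 14.003074 + 15.994915 = 199.099714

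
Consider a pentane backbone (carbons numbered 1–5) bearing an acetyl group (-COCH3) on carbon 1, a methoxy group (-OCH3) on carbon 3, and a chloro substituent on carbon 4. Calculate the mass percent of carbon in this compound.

Atom tally by fragment:
  CH3COCH2 → C:3 H:5 O:1
  CH2 → C:1 H:2
  CH(OCH3) → C:2 H:4 O:1
  CH(Cl) → C:1 H:1 Cl:1
  CH3 → C:1 H:3
Element totals:
  C: 8
  H: 15
  Cl: 1
  O: 2
Molecular formula: C8H15ClO2.
Molar mass = 178.656 g/mol.
Mass from C: 8 × 12.011 = 96.088 g/mol.
%C = 96.088 / 178.656 × 100 = 53.78%.

53.78%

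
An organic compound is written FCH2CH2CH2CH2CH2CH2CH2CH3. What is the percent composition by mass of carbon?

Atom tally by fragment:
  FCH2 → C:1 H:2 F:1
  CH2 → C:1 H:2
  CH2 → C:1 H:2
  CH2 → C:1 H:2
  CH2 → C:1 H:2
  CH2 → C:1 H:2
  CH2 → C:1 H:2
  CH3 → C:1 H:3
Element totals:
  C: 8
  H: 17
  F: 1
Molecular formula: C8H17F.
Molar mass = 132.222 g/mol.
Mass from C: 8 × 12.011 = 96.088 g/mol.
%C = 96.088 / 132.222 × 100 = 72.67%.

72.67%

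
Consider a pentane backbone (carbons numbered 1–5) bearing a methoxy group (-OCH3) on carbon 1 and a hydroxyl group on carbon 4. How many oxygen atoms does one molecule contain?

Atom tally by fragment:
  CH3OCH2 → C:2 H:5 O:1
  CH2 → C:1 H:2
  CH2 → C:1 H:2
  CH(OH) → C:1 H:2 O:1
  CH3 → C:1 H:3
Element totals:
  C: 6
  H: 14
  O: 2

2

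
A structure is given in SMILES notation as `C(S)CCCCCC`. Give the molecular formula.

Atom tally by fragment:
  HSCH2 → C:1 H:3 S:1
  CH2 → C:1 H:2
  CH2 → C:1 H:2
  CH2 → C:1 H:2
  CH2 → C:1 H:2
  CH2 → C:1 H:2
  CH3 → C:1 H:3
Element totals:
  C: 7
  H: 16
  S: 1

C7H16S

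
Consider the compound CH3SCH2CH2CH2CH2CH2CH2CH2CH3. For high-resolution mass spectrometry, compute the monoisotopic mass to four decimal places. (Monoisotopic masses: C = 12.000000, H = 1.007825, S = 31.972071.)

160.1286

Element totals:
  C: 9
  H: 20
  S: 1
Molecular formula: C9H20S.
  M = 9(12.0) + 20(1.007825) + 31.972071
    = 108.000000 + 20.156500 + 31.972071 = 160.128571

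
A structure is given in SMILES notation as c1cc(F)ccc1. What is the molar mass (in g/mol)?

Atom tally by fragment:
  benzene ring core → C:6 H:6
  (− 1 ring H displaced by substituents)
  + F → F:1
Element totals:
  C: 6
  H: 5
  F: 1
Molecular formula: C6H5F.
  M = 6(12.011) + 5(1.008) + 18.998
    = 72.066 + 5.040 + 18.998 = 96.104

96.10 g/mol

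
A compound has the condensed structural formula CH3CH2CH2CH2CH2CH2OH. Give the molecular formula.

C6H14O

Element totals:
  C: 6
  H: 14
  O: 1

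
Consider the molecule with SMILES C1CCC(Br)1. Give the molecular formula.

C4H7Br

Atom tally by fragment:
  cyclobutane ring core → C:4 H:8
  (− 1 ring H displaced by substituents)
  + Br → Br:1
Element totals:
  C: 4
  H: 7
  Br: 1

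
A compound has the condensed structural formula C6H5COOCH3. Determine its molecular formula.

Atom tally by fragment:
  benzene ring core → C:6 H:6
  (− 1 ring H displaced by substituents)
  + COOCH3 → C:2 H:3 O:2
Element totals:
  C: 8
  H: 8
  O: 2

C8H8O2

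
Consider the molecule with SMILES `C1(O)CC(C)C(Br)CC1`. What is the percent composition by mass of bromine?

Atom tally by fragment:
  cyclohexane ring core → C:6 H:12
  (− 3 ring H displaced by substituents)
  + OH → O:1 H:1
  + CH3 → C:1 H:3
  + Br → Br:1
Element totals:
  C: 7
  H: 13
  Br: 1
  O: 1
Molecular formula: C7H13BrO.
Molar mass = 193.084 g/mol.
Mass from Br: 1 × 79.904 = 79.904 g/mol.
%Br = 79.904 / 193.084 × 100 = 41.38%.

41.38%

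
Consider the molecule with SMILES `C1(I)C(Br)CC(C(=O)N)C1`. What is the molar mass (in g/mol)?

317.95 g/mol

Atom tally by fragment:
  cyclopentane ring core → C:5 H:10
  (− 3 ring H displaced by substituents)
  + I → I:1
  + Br → Br:1
  + CONH2 → C:1 H:2 O:1 N:1
Element totals:
  C: 6
  H: 9
  Br: 1
  I: 1
  N: 1
  O: 1
Molecular formula: C6H9BrINO.
  M = 6(12.011) + 9(1.008) + 79.904 + 126.904 + 14.007 + 15.999
    = 72.066 + 9.072 + 79.904 + 126.904 + 14.007 + 15.999 = 317.952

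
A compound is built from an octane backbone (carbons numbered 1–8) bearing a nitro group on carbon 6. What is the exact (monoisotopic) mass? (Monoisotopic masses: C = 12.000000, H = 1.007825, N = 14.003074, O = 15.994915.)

Atom tally by fragment:
  CH3 → C:1 H:3
  CH2 → C:1 H:2
  CH2 → C:1 H:2
  CH2 → C:1 H:2
  CH2 → C:1 H:2
  CH(NO2) → C:1 H:1 N:1 O:2
  CH2 → C:1 H:2
  CH3 → C:1 H:3
Element totals:
  C: 8
  H: 17
  N: 1
  O: 2
Molecular formula: C8H17NO2.
  M = 8(12.0) + 17(1.007825) + 14.003074 + 2(15.994915)
    = 96.000000 + 17.133025 + 14.003074 + 31.989830 = 159.125929

159.1259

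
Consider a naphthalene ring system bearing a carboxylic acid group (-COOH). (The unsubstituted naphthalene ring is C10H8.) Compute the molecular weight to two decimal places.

Atom tally by fragment:
  naphthalene ring system core → C:10 H:8
  (− 1 ring H displaced by substituents)
  + COOH → C:1 H:1 O:2
Element totals:
  C: 11
  H: 8
  O: 2
Molecular formula: C11H8O2.
  M = 11(12.011) + 8(1.008) + 2(15.999)
    = 132.121 + 8.064 + 31.998 = 172.183

172.18 g/mol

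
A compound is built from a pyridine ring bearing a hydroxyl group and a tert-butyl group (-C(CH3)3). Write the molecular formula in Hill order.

C9H13NO

Atom tally by fragment:
  pyridine ring core → C:5 H:5 N:1
  (− 2 ring H displaced by substituents)
  + OH → O:1 H:1
  + C(CH3)3 → C:4 H:9
Element totals:
  C: 9
  H: 13
  N: 1
  O: 1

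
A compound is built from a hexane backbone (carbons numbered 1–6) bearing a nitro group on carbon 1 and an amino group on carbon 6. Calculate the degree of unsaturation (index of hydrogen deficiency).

Atom tally by fragment:
  O2NCH2 → C:1 H:2 N:1 O:2
  CH2 → C:1 H:2
  CH2 → C:1 H:2
  CH2 → C:1 H:2
  CH2 → C:1 H:2
  CH2NH2 → C:1 H:4 N:1
Element totals:
  C: 6
  H: 14
  N: 2
  O: 2
Molecular formula: C6H14N2O2.
DoU = (2C + 2 + N − H − X) / 2 = (2·6 + 2 + 2 − 14 − 0) / 2 = 1.

1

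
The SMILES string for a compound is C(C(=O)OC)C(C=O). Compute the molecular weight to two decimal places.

116.12 g/mol

Atom tally by fragment:
  CH3OOCCH2 → C:3 H:5 O:2
  CH2CHO → C:2 H:3 O:1
Element totals:
  C: 5
  H: 8
  O: 3
Molecular formula: C5H8O3.
  M = 5(12.011) + 8(1.008) + 3(15.999)
    = 60.055 + 8.064 + 47.997 = 116.116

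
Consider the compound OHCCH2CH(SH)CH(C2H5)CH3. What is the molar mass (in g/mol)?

Atom tally by fragment:
  OHCCH2 → C:2 H:3 O:1
  CH(SH) → C:1 H:2 S:1
  CH(C2H5) → C:3 H:6
  CH3 → C:1 H:3
Element totals:
  C: 7
  H: 14
  O: 1
  S: 1
Molecular formula: C7H14OS.
  M = 7(12.011) + 14(1.008) + 15.999 + 32.06
    = 84.077 + 14.112 + 15.999 + 32.060 = 146.248

146.25 g/mol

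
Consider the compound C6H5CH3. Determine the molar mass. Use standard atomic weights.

92.14 g/mol

Atom tally by fragment:
  benzene ring core → C:6 H:6
  (− 1 ring H displaced by substituents)
  + CH3 → C:1 H:3
Element totals:
  C: 7
  H: 8
Molecular formula: C7H8.
  M = 7(12.011) + 8(1.008)
    = 84.077 + 8.064 = 92.141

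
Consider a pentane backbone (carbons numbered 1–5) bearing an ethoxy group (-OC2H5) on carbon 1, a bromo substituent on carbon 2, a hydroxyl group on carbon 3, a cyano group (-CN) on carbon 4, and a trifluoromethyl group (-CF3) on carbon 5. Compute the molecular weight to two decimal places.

Atom tally by fragment:
  C2H5OCH2 → C:3 H:7 O:1
  CH(Br) → C:1 H:1 Br:1
  CH(OH) → C:1 H:2 O:1
  CH(CN) → C:2 H:1 N:1
  CH2CF3 → C:2 H:2 F:3
Element totals:
  C: 9
  H: 13
  Br: 1
  F: 3
  N: 1
  O: 2
Molecular formula: C9H13BrF3NO2.
  M = 9(12.011) + 13(1.008) + 79.904 + 3(18.998) + 14.007 + 2(15.999)
    = 108.099 + 13.104 + 79.904 + 56.994 + 14.007 + 31.998 = 304.106

304.11 g/mol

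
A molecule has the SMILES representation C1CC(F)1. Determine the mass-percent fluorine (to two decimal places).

31.63%

Atom tally by fragment:
  cyclopropane ring core → C:3 H:6
  (− 1 ring H displaced by substituents)
  + F → F:1
Element totals:
  C: 3
  H: 5
  F: 1
Molecular formula: C3H5F.
Molar mass = 60.071 g/mol.
Mass from F: 1 × 18.998 = 18.998 g/mol.
%F = 18.998 / 60.071 × 100 = 31.63%.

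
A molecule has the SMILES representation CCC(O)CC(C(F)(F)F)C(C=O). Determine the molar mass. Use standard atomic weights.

Atom tally by fragment:
  CH3 → C:1 H:3
  CH2 → C:1 H:2
  CH(OH) → C:1 H:2 O:1
  CH2 → C:1 H:2
  CH(CF3) → C:2 H:1 F:3
  CH2CHO → C:2 H:3 O:1
Element totals:
  C: 8
  H: 13
  F: 3
  O: 2
Molecular formula: C8H13F3O2.
  M = 8(12.011) + 13(1.008) + 3(18.998) + 2(15.999)
    = 96.088 + 13.104 + 56.994 + 31.998 = 198.184

198.18 g/mol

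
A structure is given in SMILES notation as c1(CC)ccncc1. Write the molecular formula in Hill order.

Atom tally by fragment:
  pyridine ring core → C:5 H:5 N:1
  (− 1 ring H displaced by substituents)
  + C2H5 → C:2 H:5
Element totals:
  C: 7
  H: 9
  N: 1

C7H9N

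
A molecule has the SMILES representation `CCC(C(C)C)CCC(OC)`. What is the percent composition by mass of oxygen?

Atom tally by fragment:
  CH3 → C:1 H:3
  CH2 → C:1 H:2
  CH(CH(CH3)2) → C:4 H:8
  CH2 → C:1 H:2
  CH2 → C:1 H:2
  CH2OCH3 → C:2 H:5 O:1
Element totals:
  C: 10
  H: 22
  O: 1
Molecular formula: C10H22O.
Molar mass = 158.285 g/mol.
Mass from O: 1 × 15.999 = 15.999 g/mol.
%O = 15.999 / 158.285 × 100 = 10.11%.

10.11%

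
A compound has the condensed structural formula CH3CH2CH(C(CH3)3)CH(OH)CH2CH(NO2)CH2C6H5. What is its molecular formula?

Atom tally by fragment:
  CH3 → C:1 H:3
  CH2 → C:1 H:2
  CH(C(CH3)3) → C:5 H:10
  CH(OH) → C:1 H:2 O:1
  CH2 → C:1 H:2
  CH(NO2) → C:1 H:1 N:1 O:2
  CH2C6H5 → C:7 H:7
Element totals:
  C: 17
  H: 27
  N: 1
  O: 3

C17H27NO3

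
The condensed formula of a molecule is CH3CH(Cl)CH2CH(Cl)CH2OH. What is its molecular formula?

C5H10Cl2O

Atom tally by fragment:
  CH3 → C:1 H:3
  CH(Cl) → C:1 H:1 Cl:1
  CH2 → C:1 H:2
  CH(Cl) → C:1 H:1 Cl:1
  CH2OH → C:1 H:3 O:1
Element totals:
  C: 5
  H: 10
  Cl: 2
  O: 1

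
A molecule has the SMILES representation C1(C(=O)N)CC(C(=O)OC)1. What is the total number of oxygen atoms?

Atom tally by fragment:
  cyclopropane ring core → C:3 H:6
  (− 2 ring H displaced by substituents)
  + CONH2 → C:1 H:2 O:1 N:1
  + COOCH3 → C:2 H:3 O:2
Element totals:
  C: 6
  H: 9
  N: 1
  O: 3

3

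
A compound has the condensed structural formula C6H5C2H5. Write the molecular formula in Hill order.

Atom tally by fragment:
  benzene ring core → C:6 H:6
  (− 1 ring H displaced by substituents)
  + C2H5 → C:2 H:5
Element totals:
  C: 8
  H: 10

C8H10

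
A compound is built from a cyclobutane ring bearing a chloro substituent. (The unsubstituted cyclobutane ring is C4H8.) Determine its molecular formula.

Atom tally by fragment:
  cyclobutane ring core → C:4 H:8
  (− 1 ring H displaced by substituents)
  + Cl → Cl:1
Element totals:
  C: 4
  H: 7
  Cl: 1

C4H7Cl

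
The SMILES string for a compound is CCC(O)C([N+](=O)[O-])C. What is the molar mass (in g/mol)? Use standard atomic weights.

Atom tally by fragment:
  CH3 → C:1 H:3
  CH2 → C:1 H:2
  CH(OH) → C:1 H:2 O:1
  CH(NO2) → C:1 H:1 N:1 O:2
  CH3 → C:1 H:3
Element totals:
  C: 5
  H: 11
  N: 1
  O: 3
Molecular formula: C5H11NO3.
  M = 5(12.011) + 11(1.008) + 14.007 + 3(15.999)
    = 60.055 + 11.088 + 14.007 + 47.997 = 133.147

133.15 g/mol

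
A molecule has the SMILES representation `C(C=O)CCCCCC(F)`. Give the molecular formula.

C8H15FO

Atom tally by fragment:
  OHCCH2 → C:2 H:3 O:1
  CH2 → C:1 H:2
  CH2 → C:1 H:2
  CH2 → C:1 H:2
  CH2 → C:1 H:2
  CH2 → C:1 H:2
  CH2F → C:1 H:2 F:1
Element totals:
  C: 8
  H: 15
  F: 1
  O: 1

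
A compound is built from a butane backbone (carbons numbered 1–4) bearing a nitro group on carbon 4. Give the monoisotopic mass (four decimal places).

Atom tally by fragment:
  CH3 → C:1 H:3
  CH2 → C:1 H:2
  CH2 → C:1 H:2
  CH2NO2 → C:1 H:2 N:1 O:2
Element totals:
  C: 4
  H: 9
  N: 1
  O: 2
Molecular formula: C4H9NO2.
  M = 4(12.0) + 9(1.007825) + 14.003074 + 2(15.994915)
    = 48.000000 + 9.070425 + 14.003074 + 31.989830 = 103.063329

103.0633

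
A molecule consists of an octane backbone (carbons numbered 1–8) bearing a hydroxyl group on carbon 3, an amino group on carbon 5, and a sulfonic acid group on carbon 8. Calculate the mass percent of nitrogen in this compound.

Atom tally by fragment:
  CH3 → C:1 H:3
  CH2 → C:1 H:2
  CH(OH) → C:1 H:2 O:1
  CH2 → C:1 H:2
  CH(NH2) → C:1 H:3 N:1
  CH2 → C:1 H:2
  CH2 → C:1 H:2
  CH2SO3H → C:1 H:3 S:1 O:3
Element totals:
  C: 8
  H: 19
  N: 1
  O: 4
  S: 1
Molecular formula: C8H19NO4S.
Molar mass = 225.303 g/mol.
Mass from N: 1 × 14.007 = 14.007 g/mol.
%N = 14.007 / 225.303 × 100 = 6.22%.

6.22%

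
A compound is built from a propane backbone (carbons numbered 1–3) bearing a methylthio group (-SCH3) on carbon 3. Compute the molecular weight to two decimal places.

90.18 g/mol

Atom tally by fragment:
  CH3 → C:1 H:3
  CH2 → C:1 H:2
  CH2SCH3 → C:2 H:5 S:1
Element totals:
  C: 4
  H: 10
  S: 1
Molecular formula: C4H10S.
  M = 4(12.011) + 10(1.008) + 32.06
    = 48.044 + 10.080 + 32.060 = 90.184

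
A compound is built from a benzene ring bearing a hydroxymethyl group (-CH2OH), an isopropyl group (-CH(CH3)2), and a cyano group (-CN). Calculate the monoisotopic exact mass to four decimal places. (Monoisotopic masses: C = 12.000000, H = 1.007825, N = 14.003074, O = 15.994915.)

175.0997

Atom tally by fragment:
  benzene ring core → C:6 H:6
  (− 3 ring H displaced by substituents)
  + CH2OH → C:1 H:3 O:1
  + CH(CH3)2 → C:3 H:7
  + CN → C:1 N:1
Element totals:
  C: 11
  H: 13
  N: 1
  O: 1
Molecular formula: C11H13NO.
  M = 11(12.0) + 13(1.007825) + 14.003074 + 15.994915
    = 132.000000 + 13.101725 + 14.003074 + 15.994915 = 175.099714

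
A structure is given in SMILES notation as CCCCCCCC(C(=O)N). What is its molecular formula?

C9H19NO

Atom tally by fragment:
  CH3 → C:1 H:3
  CH2 → C:1 H:2
  CH2 → C:1 H:2
  CH2 → C:1 H:2
  CH2 → C:1 H:2
  CH2 → C:1 H:2
  CH2 → C:1 H:2
  CH2CONH2 → C:2 H:4 O:1 N:1
Element totals:
  C: 9
  H: 19
  N: 1
  O: 1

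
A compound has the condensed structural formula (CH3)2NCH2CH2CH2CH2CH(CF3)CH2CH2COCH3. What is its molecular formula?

Element totals:
  C: 12
  H: 22
  F: 3
  N: 1
  O: 1

C12H22F3NO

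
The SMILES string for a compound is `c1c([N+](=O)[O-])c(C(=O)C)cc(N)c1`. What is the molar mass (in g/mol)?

180.16 g/mol

Atom tally by fragment:
  benzene ring core → C:6 H:6
  (− 3 ring H displaced by substituents)
  + NO2 → N:1 O:2
  + COCH3 → C:2 H:3 O:1
  + NH2 → N:1 H:2
Element totals:
  C: 8
  H: 8
  N: 2
  O: 3
Molecular formula: C8H8N2O3.
  M = 8(12.011) + 8(1.008) + 2(14.007) + 3(15.999)
    = 96.088 + 8.064 + 28.014 + 47.997 = 180.163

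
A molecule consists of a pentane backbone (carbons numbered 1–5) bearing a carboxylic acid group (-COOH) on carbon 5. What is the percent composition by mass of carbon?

Atom tally by fragment:
  CH3 → C:1 H:3
  CH2 → C:1 H:2
  CH2 → C:1 H:2
  CH2 → C:1 H:2
  CH2COOH → C:2 H:3 O:2
Element totals:
  C: 6
  H: 12
  O: 2
Molecular formula: C6H12O2.
Molar mass = 116.160 g/mol.
Mass from C: 6 × 12.011 = 72.066 g/mol.
%C = 72.066 / 116.160 × 100 = 62.04%.

62.04%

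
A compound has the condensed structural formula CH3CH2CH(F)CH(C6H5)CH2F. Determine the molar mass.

184.23 g/mol

Atom tally by fragment:
  CH3 → C:1 H:3
  CH2 → C:1 H:2
  CH(F) → C:1 H:1 F:1
  CH(C6H5) → C:7 H:6
  CH2F → C:1 H:2 F:1
Element totals:
  C: 11
  H: 14
  F: 2
Molecular formula: C11H14F2.
  M = 11(12.011) + 14(1.008) + 2(18.998)
    = 132.121 + 14.112 + 37.996 = 184.229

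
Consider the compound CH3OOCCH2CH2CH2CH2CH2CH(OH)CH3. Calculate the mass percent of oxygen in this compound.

Atom tally by fragment:
  CH3OOCCH2 → C:3 H:5 O:2
  CH2 → C:1 H:2
  CH2 → C:1 H:2
  CH2 → C:1 H:2
  CH2 → C:1 H:2
  CH(OH) → C:1 H:2 O:1
  CH3 → C:1 H:3
Element totals:
  C: 9
  H: 18
  O: 3
Molecular formula: C9H18O3.
Molar mass = 174.240 g/mol.
Mass from O: 3 × 15.999 = 47.997 g/mol.
%O = 47.997 / 174.240 × 100 = 27.55%.

27.55%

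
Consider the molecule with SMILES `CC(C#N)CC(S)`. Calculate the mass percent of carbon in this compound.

Atom tally by fragment:
  CH3 → C:1 H:3
  CH(CN) → C:2 H:1 N:1
  CH2 → C:1 H:2
  CH2SH → C:1 H:3 S:1
Element totals:
  C: 5
  H: 9
  N: 1
  S: 1
Molecular formula: C5H9NS.
Molar mass = 115.194 g/mol.
Mass from C: 5 × 12.011 = 60.055 g/mol.
%C = 60.055 / 115.194 × 100 = 52.13%.

52.13%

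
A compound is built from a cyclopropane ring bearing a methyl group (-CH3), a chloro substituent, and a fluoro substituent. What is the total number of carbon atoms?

4

Atom tally by fragment:
  cyclopropane ring core → C:3 H:6
  (− 3 ring H displaced by substituents)
  + CH3 → C:1 H:3
  + Cl → Cl:1
  + F → F:1
Element totals:
  C: 4
  H: 6
  Cl: 1
  F: 1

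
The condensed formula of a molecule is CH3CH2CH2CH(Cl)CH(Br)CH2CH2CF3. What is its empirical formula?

Atom tally by fragment:
  CH3 → C:1 H:3
  CH2 → C:1 H:2
  CH2 → C:1 H:2
  CH(Cl) → C:1 H:1 Cl:1
  CH(Br) → C:1 H:1 Br:1
  CH2 → C:1 H:2
  CH2CF3 → C:2 H:2 F:3
Element totals:
  C: 8
  H: 13
  Br: 1
  Cl: 1
  F: 3
Molecular formula: C8H13BrClF3.
gcd of subscripts (1, 8, 1, 3, 13) = 1, so the empirical formula equals the molecular formula.

C8H13BrClF3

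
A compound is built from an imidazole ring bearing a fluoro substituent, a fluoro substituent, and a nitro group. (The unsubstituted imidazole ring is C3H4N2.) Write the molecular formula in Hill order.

Atom tally by fragment:
  imidazole ring core → C:3 H:4 N:2
  (− 3 ring H displaced by substituents)
  + F → F:1
  + F → F:1
  + NO2 → N:1 O:2
Element totals:
  C: 3
  H: 1
  F: 2
  N: 3
  O: 2

C3HF2N3O2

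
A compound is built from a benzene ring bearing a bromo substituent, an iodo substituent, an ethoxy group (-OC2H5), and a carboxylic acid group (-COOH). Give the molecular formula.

C9H8BrIO3

Atom tally by fragment:
  benzene ring core → C:6 H:6
  (− 4 ring H displaced by substituents)
  + Br → Br:1
  + I → I:1
  + OC2H5 → C:2 H:5 O:1
  + COOH → C:1 H:1 O:2
Element totals:
  C: 9
  H: 8
  Br: 1
  I: 1
  O: 3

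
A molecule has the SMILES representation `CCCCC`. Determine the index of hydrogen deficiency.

Atom tally by fragment:
  CH3 → C:1 H:3
  CH2 → C:1 H:2
  CH2 → C:1 H:2
  CH2 → C:1 H:2
  CH3 → C:1 H:3
Element totals:
  C: 5
  H: 12
Molecular formula: C5H12.
DoU = (2C + 2 + N − H − X) / 2 = (2·5 + 2 + 0 − 12 − 0) / 2 = 0.

0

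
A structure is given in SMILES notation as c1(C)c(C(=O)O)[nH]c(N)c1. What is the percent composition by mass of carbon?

Atom tally by fragment:
  pyrrole ring core → C:4 H:5 N:1
  (− 3 ring H displaced by substituents)
  + CH3 → C:1 H:3
  + COOH → C:1 H:1 O:2
  + NH2 → N:1 H:2
Element totals:
  C: 6
  H: 8
  N: 2
  O: 2
Molecular formula: C6H8N2O2.
Molar mass = 140.142 g/mol.
Mass from C: 6 × 12.011 = 72.066 g/mol.
%C = 72.066 / 140.142 × 100 = 51.42%.

51.42%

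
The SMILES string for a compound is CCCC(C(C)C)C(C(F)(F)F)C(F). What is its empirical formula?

C5H9F2

Atom tally by fragment:
  CH3 → C:1 H:3
  CH2 → C:1 H:2
  CH2 → C:1 H:2
  CH(CH(CH3)2) → C:4 H:8
  CH(CF3) → C:2 H:1 F:3
  CH2F → C:1 H:2 F:1
Element totals:
  C: 10
  H: 18
  F: 4
Molecular formula: C10H18F4.
gcd of subscripts = 2; dividing each by 2:
  C: 10/2 = 5
  F: 4/2 = 2
  H: 18/2 = 9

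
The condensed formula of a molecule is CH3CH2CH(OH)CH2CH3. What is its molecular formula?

C5H12O

Element totals:
  C: 5
  H: 12
  O: 1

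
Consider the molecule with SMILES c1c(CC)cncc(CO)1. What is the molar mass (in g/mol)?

137.18 g/mol

Atom tally by fragment:
  pyridine ring core → C:5 H:5 N:1
  (− 2 ring H displaced by substituents)
  + C2H5 → C:2 H:5
  + CH2OH → C:1 H:3 O:1
Element totals:
  C: 8
  H: 11
  N: 1
  O: 1
Molecular formula: C8H11NO.
  M = 8(12.011) + 11(1.008) + 14.007 + 15.999
    = 96.088 + 11.088 + 14.007 + 15.999 = 137.182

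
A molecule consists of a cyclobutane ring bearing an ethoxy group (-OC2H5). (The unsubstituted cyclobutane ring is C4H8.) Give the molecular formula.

C6H12O

Atom tally by fragment:
  cyclobutane ring core → C:4 H:8
  (− 1 ring H displaced by substituents)
  + OC2H5 → C:2 H:5 O:1
Element totals:
  C: 6
  H: 12
  O: 1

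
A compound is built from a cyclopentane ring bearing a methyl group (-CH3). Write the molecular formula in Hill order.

C6H12

Atom tally by fragment:
  cyclopentane ring core → C:5 H:10
  (− 1 ring H displaced by substituents)
  + CH3 → C:1 H:3
Element totals:
  C: 6
  H: 12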